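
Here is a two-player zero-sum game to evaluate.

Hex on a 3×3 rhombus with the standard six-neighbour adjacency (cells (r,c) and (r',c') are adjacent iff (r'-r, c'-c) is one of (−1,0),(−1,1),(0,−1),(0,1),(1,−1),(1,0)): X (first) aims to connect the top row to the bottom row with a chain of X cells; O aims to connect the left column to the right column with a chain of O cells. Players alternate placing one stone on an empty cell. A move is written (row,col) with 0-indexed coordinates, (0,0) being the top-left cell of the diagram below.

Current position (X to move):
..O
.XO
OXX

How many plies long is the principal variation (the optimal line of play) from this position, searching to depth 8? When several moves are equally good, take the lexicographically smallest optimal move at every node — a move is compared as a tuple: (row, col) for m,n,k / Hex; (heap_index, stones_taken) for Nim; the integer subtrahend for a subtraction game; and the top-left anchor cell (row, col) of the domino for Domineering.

PV length from [..O/.XO/OXX]: 3 plies

[..O/.XO/OXX] X move#1: (0,0):+1/X.O/.XO/OXX*, (0,1):+1/.XO/.XO/OXX, (1,0):+1/..O/XXO/OXX
[X.O/.XO/OXX] O move#2: (0,1):-1/XOO/.XO/OXX*, (1,0):-1/X.O/OXO/OXX
[XOO/.XO/OXX] X move#3: (1,0):+1/XOO/XXO/OXX*
[XOO/XXO/OXX] end (terminal -1, O#4); searched ..O/.XO/OXX to 8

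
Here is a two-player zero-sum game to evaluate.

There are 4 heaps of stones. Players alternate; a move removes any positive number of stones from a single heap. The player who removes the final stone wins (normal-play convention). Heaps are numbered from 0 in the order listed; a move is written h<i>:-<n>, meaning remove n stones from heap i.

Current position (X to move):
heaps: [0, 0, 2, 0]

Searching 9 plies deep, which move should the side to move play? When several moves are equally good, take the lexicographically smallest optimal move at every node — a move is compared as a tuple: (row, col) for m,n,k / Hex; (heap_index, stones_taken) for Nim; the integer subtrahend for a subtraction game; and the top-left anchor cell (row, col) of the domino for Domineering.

X's best at [(0,0,2,0)]: h2:-2

p1 X@[(0,0,2,0)]: h2:-1[(0,0,1,0)]-1 h2:-2[(0,0,0,0)]+1*
p2 O@[(0,0,0,0)] terminal -1; root [(0,0,2,0)] d9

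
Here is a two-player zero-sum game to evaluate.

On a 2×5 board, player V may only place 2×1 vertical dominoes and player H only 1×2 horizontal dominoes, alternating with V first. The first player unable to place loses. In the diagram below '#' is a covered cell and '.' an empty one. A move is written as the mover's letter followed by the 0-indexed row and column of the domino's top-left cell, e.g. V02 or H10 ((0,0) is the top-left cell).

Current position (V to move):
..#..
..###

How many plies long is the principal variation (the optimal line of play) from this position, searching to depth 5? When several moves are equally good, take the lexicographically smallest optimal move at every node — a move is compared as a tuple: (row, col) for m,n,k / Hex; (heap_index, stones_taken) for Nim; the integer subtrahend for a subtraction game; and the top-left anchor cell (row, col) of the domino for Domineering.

PV length from [..#../..###]: 3 plies

p1 V@[..#../..###]: V00[#.#../#.###]+1* V01[.##../.####]+1
p2 H@[#.#../#.###]: H03[#.###/#.###]-1*
p3 V@[#.###/#.###]: V01[#####/#####]+1*
p4 H@[#####/#####] terminal -1; root [..#../..###] d5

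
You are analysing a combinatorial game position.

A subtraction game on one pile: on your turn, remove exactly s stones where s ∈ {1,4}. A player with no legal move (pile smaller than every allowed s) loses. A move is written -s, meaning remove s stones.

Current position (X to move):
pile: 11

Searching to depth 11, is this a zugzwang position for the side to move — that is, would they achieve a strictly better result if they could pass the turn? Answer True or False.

zugzwang(11, X) = False

p1 X@[11]: -1[10]+1* -4[7]+1
p2 O@[10]: -1[9]-1* -4[6]-1
p3 X@[9]: -1[8]-1 -4[5]+1*
p4 O@[5]: -1[4]-1* -4[1]-1
p5 X@[4]: -1[3]-1 -4[0]+1*
p6 O@[0] terminal -1; root [11] d11
if X skipped the turn, O would face:
~ p1 O@[11]: -1[10]+1* -4[7]+1
~ p2 X@[10]: -1[9]-1* -4[6]-1
~ p3 O@[9]: -1[8]-1 -4[5]+1*
~ p4 X@[5]: -1[4]-1* -4[1]-1
~ p5 O@[4]: -1[3]-1 -4[0]+1*
~ p6 X@[0] terminal -1; root [11] d11
compare (X): move=+1 vs pass=-1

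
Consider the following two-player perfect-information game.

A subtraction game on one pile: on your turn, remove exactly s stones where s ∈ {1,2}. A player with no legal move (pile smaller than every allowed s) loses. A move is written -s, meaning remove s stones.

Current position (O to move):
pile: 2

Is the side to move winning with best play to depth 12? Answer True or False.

p1 O@[2]: -1[1]-1 -2[0]+1*
p2 X@[0] terminal -1; root [2] d12

O winning at [2]: True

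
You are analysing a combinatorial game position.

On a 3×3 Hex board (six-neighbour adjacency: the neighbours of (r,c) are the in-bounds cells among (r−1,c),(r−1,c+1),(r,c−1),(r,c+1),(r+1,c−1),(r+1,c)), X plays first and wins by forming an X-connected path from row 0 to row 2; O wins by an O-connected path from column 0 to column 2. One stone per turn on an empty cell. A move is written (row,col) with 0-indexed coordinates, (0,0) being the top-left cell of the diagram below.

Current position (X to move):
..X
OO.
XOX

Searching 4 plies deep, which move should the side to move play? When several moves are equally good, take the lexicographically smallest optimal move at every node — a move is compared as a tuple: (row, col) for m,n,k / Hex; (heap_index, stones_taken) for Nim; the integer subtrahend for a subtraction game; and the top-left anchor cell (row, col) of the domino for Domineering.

ply 1, X at ..X/OO./XOX | (0,0)=-1→X.X/OO./XOX; (0,1)=-1→.XX/OO./XOX; (1,2)=+1→..X/OOX/XOX*
ply 2: ..X/OOX/XOX is terminal -1 (O); from ..X/OO./XOX depth 4

X's best at [..X/OO./XOX]: (1,2)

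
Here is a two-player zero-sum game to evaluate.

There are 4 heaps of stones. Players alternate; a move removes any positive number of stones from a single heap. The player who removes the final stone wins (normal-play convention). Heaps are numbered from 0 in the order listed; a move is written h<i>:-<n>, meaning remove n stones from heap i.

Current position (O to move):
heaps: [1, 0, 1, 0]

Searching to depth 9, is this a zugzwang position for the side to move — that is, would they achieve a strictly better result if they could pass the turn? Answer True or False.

[(1,0,1,0)] O move#1: h0:-1:-1/(0,0,1,0)*, h2:-1:-1/(1,0,0,0)
[(0,0,1,0)] X move#2: h2:-1:+1/(0,0,0,0)*
[(0,0,0,0)] end (terminal -1, O#3); searched (1,0,1,0) to 9
suppose O passes — search the same position with X to move:
pass> [(1,0,1,0)] X move#1: h0:-1:-1/(0,0,1,0)*, h2:-1:-1/(1,0,0,0)
pass> [(0,0,1,0)] O move#2: h2:-1:+1/(0,0,0,0)*
pass> [(0,0,0,0)] end (terminal -1, X#3); searched (1,0,1,0) to 9
for O: play -1, pass +1

zugzwang((1,0,1,0), O) = True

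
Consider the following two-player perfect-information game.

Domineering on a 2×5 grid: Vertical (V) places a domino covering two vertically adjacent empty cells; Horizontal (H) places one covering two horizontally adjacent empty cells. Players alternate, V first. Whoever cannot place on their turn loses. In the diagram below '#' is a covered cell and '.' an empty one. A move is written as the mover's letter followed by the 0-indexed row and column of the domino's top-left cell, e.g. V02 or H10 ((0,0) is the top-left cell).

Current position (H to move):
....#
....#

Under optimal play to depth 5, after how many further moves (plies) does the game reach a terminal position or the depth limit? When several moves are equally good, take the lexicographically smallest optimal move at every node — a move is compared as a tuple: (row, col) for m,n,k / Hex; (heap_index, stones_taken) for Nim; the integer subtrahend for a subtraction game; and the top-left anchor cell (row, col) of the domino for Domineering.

ply 1, H at ....#/....# | H00=-1→##..#/....#; H01=+1→.##.#/....#*; H02=-1→..###/....#; H10=-1→....#/##..#; H11=+1→....#/.##.#; H12=-1→....#/..###
ply 2, V at .##.#/....# | V00=-1→###.#/#...#*; V03=-1→.####/...##
ply 3, H at ###.#/#...# | H11=-1→###.#/###.#; H12=+1→###.#/#.###*
ply 4: ###.#/#.### is terminal -1 (V); from ....#/....# depth 5

PV length from [....#/....#]: 3 plies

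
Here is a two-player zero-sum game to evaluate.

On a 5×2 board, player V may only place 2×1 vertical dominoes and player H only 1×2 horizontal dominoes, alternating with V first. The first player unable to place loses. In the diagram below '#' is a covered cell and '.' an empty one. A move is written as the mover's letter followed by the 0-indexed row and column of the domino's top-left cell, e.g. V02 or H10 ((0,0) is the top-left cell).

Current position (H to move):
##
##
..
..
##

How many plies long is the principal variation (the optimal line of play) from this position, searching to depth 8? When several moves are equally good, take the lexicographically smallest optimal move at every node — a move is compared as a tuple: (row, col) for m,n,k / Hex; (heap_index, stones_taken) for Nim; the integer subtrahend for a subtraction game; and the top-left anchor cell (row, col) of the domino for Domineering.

PV length from [##/##/../../##]: 1 ply

[##/##/../../##] H move#1: H20:+1/##/##/##/../##*, H30:+1/##/##/../##/##
[##/##/##/../##] end (terminal -1, V#2); searched ##/##/../../## to 8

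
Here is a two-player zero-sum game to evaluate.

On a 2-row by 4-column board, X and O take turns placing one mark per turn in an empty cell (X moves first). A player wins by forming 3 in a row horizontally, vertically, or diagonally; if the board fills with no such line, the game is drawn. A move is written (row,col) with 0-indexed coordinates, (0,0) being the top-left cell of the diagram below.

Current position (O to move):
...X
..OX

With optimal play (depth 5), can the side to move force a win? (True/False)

[...X/..OX] O move#1: (0,0):+0/O..X/..OX*, (0,1):+0/.O.X/..OX, (0,2):+0/..OX/..OX, (1,0):+0/...X/O.OX, (1,1):+0/...X/.OOX
[O..X/..OX] X move#2: (0,1):+0/OX.X/..OX*, (0,2):+0/O.XX/..OX, (1,0):+0/O..X/X.OX, (1,1):+0/O..X/.XOX
[OX.X/..OX] O move#3: (0,2):+0/OXOX/..OX*, (1,0):-1/OX.X/O.OX, (1,1):-1/OX.X/.OOX
[OXOX/..OX] X move#4: (1,0):+0/OXOX/X.OX*, (1,1):+0/OXOX/.XOX
[OXOX/X.OX] O move#5: (1,1):+0/OXOX/XOOX*
[OXOX/XOOX] end (terminal +0, X#6); searched ...X/..OX to 5

O winning at [...X/..OX]: False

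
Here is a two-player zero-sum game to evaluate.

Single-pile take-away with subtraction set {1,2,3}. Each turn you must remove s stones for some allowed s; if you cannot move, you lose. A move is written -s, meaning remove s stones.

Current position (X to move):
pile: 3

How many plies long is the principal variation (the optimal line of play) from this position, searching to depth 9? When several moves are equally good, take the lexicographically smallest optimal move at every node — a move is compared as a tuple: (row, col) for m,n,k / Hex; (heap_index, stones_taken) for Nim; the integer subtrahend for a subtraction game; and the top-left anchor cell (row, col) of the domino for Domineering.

[3] X move#1: -1:-1/2, -2:-1/1, -3:+1/0*
[0] end (terminal -1, O#2); searched 3 to 9

PV length from [3]: 1 ply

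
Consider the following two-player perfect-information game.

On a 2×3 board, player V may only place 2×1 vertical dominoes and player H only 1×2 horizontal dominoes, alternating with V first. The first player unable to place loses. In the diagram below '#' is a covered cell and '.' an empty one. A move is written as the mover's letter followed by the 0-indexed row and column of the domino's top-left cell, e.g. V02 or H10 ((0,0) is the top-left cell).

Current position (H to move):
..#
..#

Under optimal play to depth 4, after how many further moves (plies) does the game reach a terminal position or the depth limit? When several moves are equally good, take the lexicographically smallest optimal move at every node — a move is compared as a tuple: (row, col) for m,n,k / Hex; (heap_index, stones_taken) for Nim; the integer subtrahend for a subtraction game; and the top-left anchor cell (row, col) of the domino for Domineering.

p1 H@[..#/..#]: H00[###/..#]+1* H10[..#/###]+1
p2 V@[###/..#] terminal -1; root [..#/..#] d4

PV length from [..#/..#]: 1 ply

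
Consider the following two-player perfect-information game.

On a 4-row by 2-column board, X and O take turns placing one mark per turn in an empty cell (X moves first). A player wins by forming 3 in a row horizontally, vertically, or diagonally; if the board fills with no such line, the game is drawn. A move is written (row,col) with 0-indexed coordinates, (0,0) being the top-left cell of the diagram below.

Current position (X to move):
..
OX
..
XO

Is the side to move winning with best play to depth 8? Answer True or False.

ply 1, X at ../OX/../XO | (0,0)=+0→X./OX/../XO*; (0,1)=+0→.X/OX/../XO; (2,0)=+0→../OX/X./XO; (2,1)=+0→../OX/.X/XO
ply 2, O at X./OX/../XO | (0,1)=+0→XO/OX/../XO*; (2,0)=+0→X./OX/O./XO; (2,1)=+0→X./OX/.O/XO
ply 3, X at XO/OX/../XO | (2,0)=+0→XO/OX/X./XO*; (2,1)=+0→XO/OX/.X/XO
ply 4, O at XO/OX/X./XO | (2,1)=+0→XO/OX/XO/XO*
ply 5: XO/OX/XO/XO is terminal +0 (X); from ../OX/../XO depth 8

X winning at [../OX/../XO]: False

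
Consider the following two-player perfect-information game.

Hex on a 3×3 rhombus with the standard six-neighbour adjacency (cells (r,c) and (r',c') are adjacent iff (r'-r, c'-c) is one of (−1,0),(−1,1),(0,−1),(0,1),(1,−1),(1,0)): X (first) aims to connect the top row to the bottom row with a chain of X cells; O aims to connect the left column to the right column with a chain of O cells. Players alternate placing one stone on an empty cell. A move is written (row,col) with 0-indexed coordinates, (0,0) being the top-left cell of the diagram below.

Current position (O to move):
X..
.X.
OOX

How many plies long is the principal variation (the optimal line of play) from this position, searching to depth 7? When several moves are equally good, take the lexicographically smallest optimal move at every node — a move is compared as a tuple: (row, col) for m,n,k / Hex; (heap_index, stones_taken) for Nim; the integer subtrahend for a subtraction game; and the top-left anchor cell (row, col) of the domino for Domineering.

PV length from [X../.X./OOX]: 1 ply

p1 O@[X../.X./OOX]: (0,1)[XO./.X./OOX]-1 (0,2)[X.O/.X./OOX]-1 (1,0)[X../OX./OOX]-1 (1,2)[X../.XO/OOX]+1*
p2 X@[X../.XO/OOX] terminal -1; root [X../.X./OOX] d7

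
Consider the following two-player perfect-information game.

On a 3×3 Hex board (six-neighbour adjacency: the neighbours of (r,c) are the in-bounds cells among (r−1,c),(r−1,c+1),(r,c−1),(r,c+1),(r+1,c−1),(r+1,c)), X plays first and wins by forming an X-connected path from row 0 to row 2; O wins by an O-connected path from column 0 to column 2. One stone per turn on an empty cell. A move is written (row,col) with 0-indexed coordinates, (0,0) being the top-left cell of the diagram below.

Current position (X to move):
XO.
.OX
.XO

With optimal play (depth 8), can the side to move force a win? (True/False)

X winning at [XO./.OX/.XO]: True

ply 1, X at XO./.OX/.XO | (0,2)=+1→XOX/.OX/.XO*; (1,0)=+1→XO./XOX/.XO; (2,0)=+1→XO./.OX/XXO
ply 2: XOX/.OX/.XO is terminal -1 (O); from XO./.OX/.XO depth 8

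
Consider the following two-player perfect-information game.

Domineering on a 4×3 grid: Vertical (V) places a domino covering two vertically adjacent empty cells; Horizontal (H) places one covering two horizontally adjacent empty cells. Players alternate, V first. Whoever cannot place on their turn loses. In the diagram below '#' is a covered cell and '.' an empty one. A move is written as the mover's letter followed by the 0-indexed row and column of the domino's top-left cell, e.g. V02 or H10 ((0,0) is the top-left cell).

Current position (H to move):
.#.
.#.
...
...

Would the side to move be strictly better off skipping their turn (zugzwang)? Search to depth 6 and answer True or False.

[.#./.#./.../...] H move#1: H20:-1/.#./.#./##./...*, H21:-1/.#./.#./.##/..., H30:-1/.#./.#./.../##., H31:-1/.#./.#./.../.##
[.#./.#./##./...] V move#2: V00:+1/##./##./##./...*, V02:+1/.##/.##/##./..., V12:+1/.#./.##/###/..., V22:+1/.#./.#./###/..#
[##./##./##./...] H move#3: H30:-1/##./##./##./##.*, H31:-1/##./##./##./.##
[##./##./##./##.] V move#4: V02:+1/###/###/##./##.*, V12:+1/##./###/###/##., V22:+1/##./##./###/###
[###/###/##./##.] end (terminal -1, H#5); searched .#./.#./.../... to 6
pass branch (V moves first from the same position):
  | [.#./.#./.../...] V move#1: V00:+1/##./##./.../...*, V02:+1/.##/.##/.../..., V10:-1/.#./##./#../..., V12:-1/.#./.##/..#/..., V20:+1/.#./.#./#../#.., V21:+1/.#./.#./.#./.#., V22:+1/.#./.#./..#/..#
  | [##./##./.../...] H move#2: H20:-1/##./##./##./...*, H21:-1/##./##./.##/..., H30:-1/##./##./.../##., H31:-1/##./##./.../.##
  | [##./##./##./...] V move#3: V02:-1/###/###/##./..., V12:-1/##./###/###/..., V22:+1/##./##./###/..#*
  | [##./##./###/..#] H move#4: H30:-1/##./##./###/###*
  | [##./##./###/###] V move#5: V02:+1/###/###/###/###*
  | [###/###/###/###] end (terminal -1, H#6); searched .#./.#./.../... to 6
H moving scores -1; H passing scores -1

zugzwang(.#./.#./.../..., H) = False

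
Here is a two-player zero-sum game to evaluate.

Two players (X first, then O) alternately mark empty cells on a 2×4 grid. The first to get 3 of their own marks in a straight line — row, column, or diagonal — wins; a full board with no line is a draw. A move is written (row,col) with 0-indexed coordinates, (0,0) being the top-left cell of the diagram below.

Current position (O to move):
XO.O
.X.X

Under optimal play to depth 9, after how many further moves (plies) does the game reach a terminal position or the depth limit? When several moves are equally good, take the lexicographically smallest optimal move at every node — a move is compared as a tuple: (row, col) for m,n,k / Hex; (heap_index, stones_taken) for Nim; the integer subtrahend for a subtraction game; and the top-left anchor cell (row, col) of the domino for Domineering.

PV length from [XO.O/.X.X]: 1 ply

p1 O@[XO.O/.X.X]: (0,2)[XOOO/.X.X]+1* (1,0)[XO.O/OX.X]-1 (1,2)[XO.O/.XOX]+0
p2 X@[XOOO/.X.X] terminal -1; root [XO.O/.X.X] d9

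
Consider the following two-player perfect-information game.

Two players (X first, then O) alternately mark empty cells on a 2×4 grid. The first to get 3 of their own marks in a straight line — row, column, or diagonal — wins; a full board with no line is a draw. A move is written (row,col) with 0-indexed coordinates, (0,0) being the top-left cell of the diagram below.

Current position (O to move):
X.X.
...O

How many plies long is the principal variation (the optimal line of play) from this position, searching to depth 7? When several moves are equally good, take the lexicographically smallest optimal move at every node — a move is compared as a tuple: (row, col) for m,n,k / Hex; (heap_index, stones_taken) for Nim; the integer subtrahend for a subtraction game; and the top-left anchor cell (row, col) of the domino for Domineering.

[X.X./...O] O move#1: (0,1):+0/XOX./...O*, (0,3):-1/X.XO/...O, (1,0):-1/X.X./O..O, (1,1):-1/X.X./.O.O, (1,2):-1/X.X./..OO
[XOX./...O] X move#2: (0,3):+0/XOXX/...O*, (1,0):+0/XOX./X..O, (1,1):+0/XOX./.X.O, (1,2):+0/XOX./..XO
[XOXX/...O] O move#3: (1,0):+0/XOXX/O..O*, (1,1):+0/XOXX/.O.O, (1,2):+0/XOXX/..OO
[XOXX/O..O] X move#4: (1,1):+0/XOXX/OX.O*, (1,2):+0/XOXX/O.XO
[XOXX/OX.O] O move#5: (1,2):+0/XOXX/OXOO*
[XOXX/OXOO] end (terminal +0, X#6); searched X.X./...O to 7

PV length from [X.X./...O]: 5 plies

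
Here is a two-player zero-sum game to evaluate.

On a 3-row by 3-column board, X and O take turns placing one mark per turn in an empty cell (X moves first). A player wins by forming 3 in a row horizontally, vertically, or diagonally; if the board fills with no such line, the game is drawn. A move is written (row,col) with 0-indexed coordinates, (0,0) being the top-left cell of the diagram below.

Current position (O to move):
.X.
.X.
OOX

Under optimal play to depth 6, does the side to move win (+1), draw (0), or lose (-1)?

value(.X./.X./OOX, O) = 0

[.X./.X./OOX] O move#1: (0,0):+0/OX./.X./OOX*, (0,2):-1/.XO/.X./OOX, (1,0):-1/.X./OX./OOX, (1,2):-1/.X./.XO/OOX
[OX./.X./OOX] X move#2: (0,2):-1/OXX/.X./OOX, (1,0):+0/OX./XX./OOX*, (1,2):-1/OX./.XX/OOX
[OX./XX./OOX] O move#3: (0,2):-1/OXO/XX./OOX, (1,2):+0/OX./XXO/OOX*
[OX./XXO/OOX] X move#4: (0,2):+0/OXX/XXO/OOX*
[OXX/XXO/OOX] end (terminal +0, O#5); searched .X./.X./OOX to 6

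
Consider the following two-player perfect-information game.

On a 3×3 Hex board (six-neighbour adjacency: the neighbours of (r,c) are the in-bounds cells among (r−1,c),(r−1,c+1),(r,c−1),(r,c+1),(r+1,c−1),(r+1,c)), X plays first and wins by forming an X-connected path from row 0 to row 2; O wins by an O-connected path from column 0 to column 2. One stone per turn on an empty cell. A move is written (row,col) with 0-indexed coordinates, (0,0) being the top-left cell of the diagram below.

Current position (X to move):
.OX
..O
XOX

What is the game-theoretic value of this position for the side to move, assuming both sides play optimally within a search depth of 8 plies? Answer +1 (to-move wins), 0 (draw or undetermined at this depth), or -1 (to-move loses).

value(.OX/..O/XOX, X) = +1

[.OX/..O/XOX] X move#1: (0,0):+1/XOX/..O/XOX*, (1,0):+1/.OX/X.O/XOX, (1,1):+1/.OX/.XO/XOX
[XOX/..O/XOX] O move#2: (1,0):-1/XOX/O.O/XOX*, (1,1):-1/XOX/.OO/XOX
[XOX/O.O/XOX] X move#3: (1,1):+1/XOX/OXO/XOX*
[XOX/OXO/XOX] end (terminal -1, O#4); searched .OX/..O/XOX to 8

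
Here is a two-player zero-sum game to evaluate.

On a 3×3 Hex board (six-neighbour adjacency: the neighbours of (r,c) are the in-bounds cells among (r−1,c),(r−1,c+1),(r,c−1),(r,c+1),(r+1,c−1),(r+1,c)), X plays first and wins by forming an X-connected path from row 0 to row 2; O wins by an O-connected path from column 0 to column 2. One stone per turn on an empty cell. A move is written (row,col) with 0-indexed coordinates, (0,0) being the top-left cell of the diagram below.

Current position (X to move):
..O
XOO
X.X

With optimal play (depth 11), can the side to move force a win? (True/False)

X winning at [..O/XOO/X.X]: True

p1 X@[..O/XOO/X.X]: (0,0)[X.O/XOO/X.X]+1* (0,1)[.XO/XOO/X.X]+1 (2,1)[..O/XOO/XXX]+1
p2 O@[X.O/XOO/X.X] terminal -1; root [..O/XOO/X.X] d11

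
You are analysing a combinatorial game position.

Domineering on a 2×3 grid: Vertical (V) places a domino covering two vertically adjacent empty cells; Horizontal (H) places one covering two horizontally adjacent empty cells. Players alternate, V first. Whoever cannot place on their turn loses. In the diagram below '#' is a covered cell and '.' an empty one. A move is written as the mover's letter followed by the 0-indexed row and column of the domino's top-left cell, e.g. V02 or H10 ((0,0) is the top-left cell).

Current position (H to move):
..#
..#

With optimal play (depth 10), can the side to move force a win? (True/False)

H winning at [..#/..#]: True

[..#/..#] H move#1: H00:+1/###/..#*, H10:+1/..#/###
[###/..#] end (terminal -1, V#2); searched ..#/..# to 10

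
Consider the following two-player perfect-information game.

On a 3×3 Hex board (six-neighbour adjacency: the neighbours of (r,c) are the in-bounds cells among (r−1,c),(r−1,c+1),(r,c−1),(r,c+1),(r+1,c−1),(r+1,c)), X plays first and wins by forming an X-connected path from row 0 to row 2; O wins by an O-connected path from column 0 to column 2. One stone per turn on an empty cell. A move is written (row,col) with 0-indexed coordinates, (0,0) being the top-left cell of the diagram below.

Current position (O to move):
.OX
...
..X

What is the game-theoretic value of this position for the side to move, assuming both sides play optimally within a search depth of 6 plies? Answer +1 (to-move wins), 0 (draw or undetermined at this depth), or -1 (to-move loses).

[.OX/.../..X] O move#1: (0,0):-1/OOX/.../..X*, (1,0):-1/.OX/O../..X, (1,1):-1/.OX/.O./..X, (1,2):-1/.OX/..O/..X, (2,0):-1/.OX/.../O.X, (2,1):-1/.OX/.../.OX
[OOX/.../..X] X move#2: (1,0):+1/OOX/X../..X*, (1,1):+1/OOX/.X./..X, (1,2):+1/OOX/..X/..X, (2,0):+1/OOX/.../X.X, (2,1):+1/OOX/.../.XX
[OOX/X../..X] O move#3: (1,1):-1/OOX/XO./..X*, (1,2):-1/OOX/X.O/..X, (2,0):-1/OOX/X../O.X, (2,1):-1/OOX/X../.OX
[OOX/XO./..X] X move#4: (1,2):+1/OOX/XOX/..X*, (2,0):-1/OOX/XO./X.X, (2,1):-1/OOX/XO./.XX
[OOX/XOX/..X] end (terminal -1, O#5); searched .OX/.../..X to 6

value(.OX/.../..X, O) = -1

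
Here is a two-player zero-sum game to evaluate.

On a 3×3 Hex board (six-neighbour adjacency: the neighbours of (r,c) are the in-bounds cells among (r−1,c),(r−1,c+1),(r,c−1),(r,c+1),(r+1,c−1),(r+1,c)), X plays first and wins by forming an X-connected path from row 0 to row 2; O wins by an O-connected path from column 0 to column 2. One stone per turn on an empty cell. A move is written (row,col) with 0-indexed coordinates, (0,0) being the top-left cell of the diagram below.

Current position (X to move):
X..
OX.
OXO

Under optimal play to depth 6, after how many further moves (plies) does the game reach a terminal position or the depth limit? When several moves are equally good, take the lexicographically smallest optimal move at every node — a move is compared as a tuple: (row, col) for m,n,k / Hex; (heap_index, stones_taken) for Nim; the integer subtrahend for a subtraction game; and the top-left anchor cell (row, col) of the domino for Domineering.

PV length from [X../OX./OXO]: 1 ply

ply 1, X at X../OX./OXO | (0,1)=+1→XX./OX./OXO*; (0,2)=+1→X.X/OX./OXO; (1,2)=+1→X../OXX/OXO
ply 2: XX./OX./OXO is terminal -1 (O); from X../OX./OXO depth 6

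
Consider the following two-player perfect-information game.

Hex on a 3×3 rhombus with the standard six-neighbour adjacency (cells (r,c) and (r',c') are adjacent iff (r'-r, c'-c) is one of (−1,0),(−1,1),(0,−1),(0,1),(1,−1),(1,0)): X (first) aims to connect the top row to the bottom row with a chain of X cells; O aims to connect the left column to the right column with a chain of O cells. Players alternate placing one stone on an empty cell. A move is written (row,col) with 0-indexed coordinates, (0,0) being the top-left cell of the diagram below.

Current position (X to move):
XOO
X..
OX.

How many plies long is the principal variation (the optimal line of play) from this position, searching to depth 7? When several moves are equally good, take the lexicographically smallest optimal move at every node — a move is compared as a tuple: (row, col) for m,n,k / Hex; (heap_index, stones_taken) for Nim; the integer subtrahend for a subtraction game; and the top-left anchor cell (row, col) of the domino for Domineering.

p1 X@[XOO/X../OX.]: (1,1)[XOO/XX./OX.]+1* (1,2)[XOO/X.X/OX.]-1 (2,2)[XOO/X../OXX]-1
p2 O@[XOO/XX./OX.] terminal -1; root [XOO/X../OX.] d7

PV length from [XOO/X../OX.]: 1 ply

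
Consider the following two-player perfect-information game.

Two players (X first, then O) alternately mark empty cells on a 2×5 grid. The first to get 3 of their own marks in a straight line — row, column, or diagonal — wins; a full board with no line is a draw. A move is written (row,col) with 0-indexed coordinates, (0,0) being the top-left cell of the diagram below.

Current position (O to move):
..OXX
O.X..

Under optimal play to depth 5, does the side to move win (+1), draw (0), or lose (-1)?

[..OXX/O.X..] O move#1: (0,0):+0/O.OXX/O.X..*, (0,1):+0/.OOXX/O.X.., (1,1):+0/..OXX/OOX.., (1,3):+0/..OXX/O.XO., (1,4):+0/..OXX/O.X.O
[O.OXX/O.X..] X move#2: (0,1):+0/OXOXX/O.X..*, (1,1):-1/O.OXX/OXX.., (1,3):-1/O.OXX/O.XX., (1,4):-1/O.OXX/O.X.X
[OXOXX/O.X..] O move#3: (1,1):+0/OXOXX/OOX..*, (1,3):+0/OXOXX/O.XO., (1,4):+0/OXOXX/O.X.O
[OXOXX/OOX..] X move#4: (1,3):+0/OXOXX/OOXX.*, (1,4):+0/OXOXX/OOX.X
[OXOXX/OOXX.] O move#5: (1,4):+0/OXOXX/OOXXO*
[OXOXX/OOXXO] end (terminal +0, X#6); searched ..OXX/O.X.. to 5

value(..OXX/O.X.., O) = 0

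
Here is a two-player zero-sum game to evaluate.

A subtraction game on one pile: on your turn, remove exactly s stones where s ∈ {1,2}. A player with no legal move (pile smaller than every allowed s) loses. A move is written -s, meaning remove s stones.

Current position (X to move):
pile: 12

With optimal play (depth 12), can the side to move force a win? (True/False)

p1 X@[12]: -1[11]-1* -2[10]-1
p2 O@[11]: -1[10]-1 -2[9]+1*
p3 X@[9]: -1[8]-1* -2[7]-1
p4 O@[8]: -1[7]-1 -2[6]+1*
p5 X@[6]: -1[5]-1* -2[4]-1
p6 O@[5]: -1[4]-1 -2[3]+1*
p7 X@[3]: -1[2]-1* -2[1]-1
p8 O@[2]: -1[1]-1 -2[0]+1*
p9 X@[0] terminal -1; root [12] d12

X winning at [12]: False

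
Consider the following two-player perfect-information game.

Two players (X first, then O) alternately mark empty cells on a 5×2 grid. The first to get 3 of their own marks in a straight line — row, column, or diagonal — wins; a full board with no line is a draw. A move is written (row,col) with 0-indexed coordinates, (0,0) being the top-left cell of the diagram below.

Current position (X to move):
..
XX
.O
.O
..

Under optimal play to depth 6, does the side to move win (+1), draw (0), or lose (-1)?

[../XX/.O/.O/..] X move#1: (0,0):-1/X./XX/.O/.O/.., (0,1):-1/.X/XX/.O/.O/.., (2,0):-1/../XX/XO/.O/.., (3,0):-1/../XX/.O/XO/.., (4,0):-1/../XX/.O/.O/X., (4,1):+0/../XX/.O/.O/.X*
[../XX/.O/.O/.X] O move#2: (0,0):+0/O./XX/.O/.O/.X*, (0,1):-1/.O/XX/.O/.O/.X, (2,0):+0/../XX/OO/.O/.X, (3,0):+0/../XX/.O/OO/.X, (4,0):-1/../XX/.O/.O/OX
[O./XX/.O/.O/.X] X move#3: (0,1):+0/OX/XX/.O/.O/.X*, (2,0):+0/O./XX/XO/.O/.X, (3,0):+0/O./XX/.O/XO/.X, (4,0):+0/O./XX/.O/.O/XX
[OX/XX/.O/.O/.X] O move#4: (2,0):+0/OX/XX/OO/.O/.X*, (3,0):+0/OX/XX/.O/OO/.X, (4,0):+0/OX/XX/.O/.O/OX
[OX/XX/OO/.O/.X] X move#5: (3,0):+0/OX/XX/OO/XO/.X*, (4,0):+0/OX/XX/OO/.O/XX
[OX/XX/OO/XO/.X] O move#6: (4,0):+0/OX/XX/OO/XO/OX*
[OX/XX/OO/XO/OX] end (terminal +0, X#7); searched ../XX/.O/.O/.. to 6

value(../XX/.O/.O/.., X) = 0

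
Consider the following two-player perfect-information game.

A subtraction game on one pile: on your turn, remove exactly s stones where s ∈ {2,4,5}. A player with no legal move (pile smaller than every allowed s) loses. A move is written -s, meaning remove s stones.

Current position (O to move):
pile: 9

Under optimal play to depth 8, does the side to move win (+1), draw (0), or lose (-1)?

ply 1, O at 9 | -2=+1→7*; -4=-1→5; -5=-1→4
ply 2, X at 7 | -2=-1→5*; -4=-1→3; -5=-1→2
ply 3, O at 5 | -2=-1→3; -4=+1→1*; -5=+1→0
ply 4: 1 is terminal -1 (X); from 9 depth 8

value(9, O) = +1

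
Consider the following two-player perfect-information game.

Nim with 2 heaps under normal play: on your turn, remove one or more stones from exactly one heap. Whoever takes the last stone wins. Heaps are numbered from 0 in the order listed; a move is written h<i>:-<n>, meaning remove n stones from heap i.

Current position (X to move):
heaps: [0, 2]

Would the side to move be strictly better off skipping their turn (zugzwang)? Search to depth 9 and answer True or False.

[(0,2)] X move#1: h1:-1:-1/(0,1), h1:-2:+1/(0,0)*
[(0,0)] end (terminal -1, O#2); searched (0,2) to 9
suppose X passes — search the same position with O to move:
pass> [(0,2)] O move#1: h1:-1:-1/(0,1), h1:-2:+1/(0,0)*
pass> [(0,0)] end (terminal -1, X#2); searched (0,2) to 9
for X: play +1, pass -1

zugzwang((0,2), X) = False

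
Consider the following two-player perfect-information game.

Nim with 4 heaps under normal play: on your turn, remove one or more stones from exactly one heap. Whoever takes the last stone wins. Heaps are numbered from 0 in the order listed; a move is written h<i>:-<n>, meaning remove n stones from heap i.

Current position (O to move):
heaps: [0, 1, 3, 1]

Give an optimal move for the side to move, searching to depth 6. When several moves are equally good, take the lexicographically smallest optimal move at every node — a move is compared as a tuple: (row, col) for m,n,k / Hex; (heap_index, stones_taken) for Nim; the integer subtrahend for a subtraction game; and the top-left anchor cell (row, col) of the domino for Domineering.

p1 O@[(0,1,3,1)]: h1:-1[(0,0,3,1)]-1 h2:-1[(0,1,2,1)]-1 h2:-2[(0,1,1,1)]-1 h2:-3[(0,1,0,1)]+1* h3:-1[(0,1,3,0)]-1
p2 X@[(0,1,0,1)]: h1:-1[(0,0,0,1)]-1* h3:-1[(0,1,0,0)]-1
p3 O@[(0,0,0,1)]: h3:-1[(0,0,0,0)]+1*
p4 X@[(0,0,0,0)] terminal -1; root [(0,1,3,1)] d6

O's best at [(0,1,3,1)]: h2:-3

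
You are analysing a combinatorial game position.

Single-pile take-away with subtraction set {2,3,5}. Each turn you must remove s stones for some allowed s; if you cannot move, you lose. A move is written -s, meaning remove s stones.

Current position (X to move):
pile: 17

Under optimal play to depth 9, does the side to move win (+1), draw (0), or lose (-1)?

p1 X@[17]: -2[15]+1* -3[14]+1 -5[12]-1
p2 O@[15]: -2[13]-1* -3[12]-1 -5[10]-1
p3 X@[13]: -2[11]-1 -3[10]-1 -5[8]+1*
p4 O@[8]: -2[6]-1* -3[5]-1 -5[3]-1
p5 X@[6]: -2[4]-1 -3[3]-1 -5[1]+1*
p6 O@[1] terminal -1; root [17] d9

value(17, X) = +1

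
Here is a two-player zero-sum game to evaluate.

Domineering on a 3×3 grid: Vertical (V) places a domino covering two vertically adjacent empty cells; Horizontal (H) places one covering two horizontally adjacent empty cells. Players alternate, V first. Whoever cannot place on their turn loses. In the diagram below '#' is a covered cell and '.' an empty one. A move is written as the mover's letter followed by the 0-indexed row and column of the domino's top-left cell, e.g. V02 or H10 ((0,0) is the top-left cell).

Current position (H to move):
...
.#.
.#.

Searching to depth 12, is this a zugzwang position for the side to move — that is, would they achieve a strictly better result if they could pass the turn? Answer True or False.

ply 1, H at .../.#./.#. | H00=-1→##./.#./.#.*; H01=-1→.##/.#./.#.
ply 2, V at ##./.#./.#. | V02=+1→###/.##/.#.*; V10=+1→##./##./##.; V12=+1→##./.##/.##
ply 3: ###/.##/.#. is terminal -1 (H); from .../.#./.#. depth 12
suppose H passes — search the same position with V to move:
pass> ply 1, V at .../.#./.#. | V00=+1→#../##./.#.*; V02=+1→..#/.##/.#.; V10=+1→.../##./##.; V12=+1→.../.##/.##
pass> ply 2, H at #../##./.#. | H01=-1→###/##./.#.*
pass> ply 3, V at ###/##./.#. | V12=+1→###/###/.##*
pass> ply 4: ###/###/.## is terminal -1 (H); from .../.#./.#. depth 12
for H: play -1, pass -1

zugzwang(.../.#./.#., H) = False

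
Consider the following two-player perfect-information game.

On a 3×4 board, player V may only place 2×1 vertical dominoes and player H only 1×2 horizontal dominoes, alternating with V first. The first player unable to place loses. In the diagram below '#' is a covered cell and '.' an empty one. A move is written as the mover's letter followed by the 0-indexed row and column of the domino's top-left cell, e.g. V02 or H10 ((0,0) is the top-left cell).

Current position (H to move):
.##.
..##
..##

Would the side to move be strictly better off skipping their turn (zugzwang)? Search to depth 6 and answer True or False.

zugzwang(.##./..##/..##, H) = False

ply 1, H at .##./..##/..## | H10=+1→.##./####/..##*; H20=-1→.##./..##/####
ply 2: .##./####/..## is terminal -1 (V); from .##./..##/..## depth 6
if H skipped the turn, V would face:
~ ply 1, V at .##./..##/..## | V00=-1→###./#.##/..##; V10=+1→.##./#.##/#.##*; V11=+1→.##./.###/.###
~ ply 2: .##./#.##/#.## is terminal -1 (H); from .##./..##/..## depth 6
compare (H): move=+1 vs pass=-1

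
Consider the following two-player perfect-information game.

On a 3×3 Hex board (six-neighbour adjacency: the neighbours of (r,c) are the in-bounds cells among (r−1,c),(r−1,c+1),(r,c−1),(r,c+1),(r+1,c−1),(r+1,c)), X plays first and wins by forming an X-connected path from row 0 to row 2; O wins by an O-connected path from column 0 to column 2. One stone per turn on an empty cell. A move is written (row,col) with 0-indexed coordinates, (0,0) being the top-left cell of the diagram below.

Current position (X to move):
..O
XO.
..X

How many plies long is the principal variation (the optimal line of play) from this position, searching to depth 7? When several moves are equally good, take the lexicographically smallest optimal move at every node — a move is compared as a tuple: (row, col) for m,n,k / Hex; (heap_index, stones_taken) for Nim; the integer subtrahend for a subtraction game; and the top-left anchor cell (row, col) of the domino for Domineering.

PV length from [..O/XO./..X]: 3 plies

ply 1, X at ..O/XO./..X | (0,0)=-1→X.O/XO./..X; (0,1)=-1→.XO/XO./..X; (1,2)=-1→..O/XOX/..X; (2,0)=+1→..O/XO./X.X*; (2,1)=-1→..O/XO./.XX
ply 2, O at ..O/XO./X.X | (0,0)=-1→O.O/XO./X.X*; (0,1)=-1→.OO/XO./X.X; (1,2)=-1→..O/XOO/X.X; (2,1)=-1→..O/XO./XOX
ply 3, X at O.O/XO./X.X | (0,1)=+1→OXO/XO./X.X*; (1,2)=-1→O.O/XOX/X.X; (2,1)=-1→O.O/XO./XXX
ply 4: OXO/XO./X.X is terminal -1 (O); from ..O/XO./..X depth 7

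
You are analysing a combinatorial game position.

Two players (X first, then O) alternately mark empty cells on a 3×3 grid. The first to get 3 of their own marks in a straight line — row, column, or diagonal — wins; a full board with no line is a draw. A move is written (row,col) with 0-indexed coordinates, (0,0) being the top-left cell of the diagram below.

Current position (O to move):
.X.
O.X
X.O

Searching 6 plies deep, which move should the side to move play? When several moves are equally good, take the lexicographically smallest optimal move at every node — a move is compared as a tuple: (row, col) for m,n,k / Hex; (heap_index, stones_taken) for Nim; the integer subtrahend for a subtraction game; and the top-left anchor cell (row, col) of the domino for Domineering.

O's best at [.X./O.X/X.O]: (0,2)

ply 1, O at .X./O.X/X.O | (0,0)=-1→OX./O.X/X.O; (0,2)=+0→.XO/O.X/X.O*; (1,1)=+0→.X./OOX/X.O; (2,1)=-1→.X./O.X/XOO
ply 2, X at .XO/O.X/X.O | (0,0)=+0→XXO/O.X/X.O*; (1,1)=+0→.XO/OXX/X.O; (2,1)=+0→.XO/O.X/XXO
ply 3, O at XXO/O.X/X.O | (1,1)=+0→XXO/OOX/X.O*; (2,1)=+0→XXO/O.X/XOO
ply 4, X at XXO/OOX/X.O | (2,1)=+0→XXO/OOX/XXO*
ply 5: XXO/OOX/XXO is terminal +0 (O); from .X./O.X/X.O depth 6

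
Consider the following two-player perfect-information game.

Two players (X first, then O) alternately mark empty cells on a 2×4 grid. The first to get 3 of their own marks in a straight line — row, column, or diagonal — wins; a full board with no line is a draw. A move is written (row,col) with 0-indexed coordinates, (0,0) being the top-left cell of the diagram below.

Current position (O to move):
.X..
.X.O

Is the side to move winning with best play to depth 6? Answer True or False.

p1 O@[.X../.X.O]: (0,0)[OX../.X.O]+0* (0,2)[.XO./.X.O]+0 (0,3)[.X.O/.X.O]+0 (1,0)[.X../OX.O]-1 (1,2)[.X../.XOO]-1
p2 X@[OX../.X.O]: (0,2)[OXX./.X.O]+0* (0,3)[OX.X/.X.O]+0 (1,0)[OX../XX.O]+0 (1,2)[OX../.XXO]+0
p3 O@[OXX./.X.O]: (0,3)[OXXO/.X.O]+0* (1,0)[OXX./OX.O]-1 (1,2)[OXX./.XOO]-1
p4 X@[OXXO/.X.O]: (1,0)[OXXO/XX.O]+0* (1,2)[OXXO/.XXO]+0
p5 O@[OXXO/XX.O]: (1,2)[OXXO/XXOO]+0*
p6 X@[OXXO/XXOO] terminal +0; root [.X../.X.O] d6

O winning at [.X../.X.O]: False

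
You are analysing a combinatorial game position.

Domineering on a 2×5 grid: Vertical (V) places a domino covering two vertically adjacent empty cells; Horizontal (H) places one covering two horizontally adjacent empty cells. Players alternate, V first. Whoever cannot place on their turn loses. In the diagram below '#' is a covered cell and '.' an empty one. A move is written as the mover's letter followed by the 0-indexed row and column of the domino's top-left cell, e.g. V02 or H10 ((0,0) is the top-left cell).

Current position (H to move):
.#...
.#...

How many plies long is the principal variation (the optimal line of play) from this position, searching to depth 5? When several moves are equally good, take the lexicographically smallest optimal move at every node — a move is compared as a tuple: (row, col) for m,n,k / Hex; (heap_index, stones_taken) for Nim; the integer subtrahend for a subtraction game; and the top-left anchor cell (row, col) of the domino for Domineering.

PV length from [.#.../.#...]: 4 plies

p1 H@[.#.../.#...]: H02[.###./.#...]-1* H03[.#.##/.#...]-1 H12[.#.../.###.]-1 H13[.#.../.#.##]-1
p2 V@[.###./.#...]: V00[####./##...]-1 V04[.####/.#..#]+1*
p3 H@[.####/.#..#]: H12[.####/.####]-1*
p4 V@[.####/.####]: V00[#####/#####]+1*
p5 H@[#####/#####] terminal -1; root [.#.../.#...] d5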